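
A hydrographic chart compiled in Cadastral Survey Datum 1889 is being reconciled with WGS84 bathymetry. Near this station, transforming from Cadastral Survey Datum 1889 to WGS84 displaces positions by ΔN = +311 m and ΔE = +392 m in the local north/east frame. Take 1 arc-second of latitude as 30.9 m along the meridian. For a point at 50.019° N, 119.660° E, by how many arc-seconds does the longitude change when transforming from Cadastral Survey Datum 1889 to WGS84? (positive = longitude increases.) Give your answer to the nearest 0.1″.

At latitude 50.019°, cos φ = 0.642534.
1″ of longitude at this latitude = 30.90 × cos φ = 19.8543 m, so Δλ = 392.0 / 19.8543 = 19.744″.

Δλ = 19.7″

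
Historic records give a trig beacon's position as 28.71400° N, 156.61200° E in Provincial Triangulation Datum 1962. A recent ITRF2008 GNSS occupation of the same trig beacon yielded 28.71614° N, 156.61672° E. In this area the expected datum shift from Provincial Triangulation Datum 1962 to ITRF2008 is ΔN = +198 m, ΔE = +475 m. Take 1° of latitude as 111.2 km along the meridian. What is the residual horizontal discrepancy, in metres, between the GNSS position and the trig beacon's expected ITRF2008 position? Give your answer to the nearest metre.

43 m

Observed coordinate differences: Δφ = +0.00214°, Δλ = +0.00472°.
Converting to metres (1° lat = 111200 m, cos φ = 0.877029): observed ΔN = 238.0 m, observed ΔE = 460.3 m.
Subtracting the expected shift leaves a residual of 238.0 − (198) = 40.0 m north and 460.3 − (475) = -14.7 m east.
Residual distance = √(40.0² + (-14.7)²) = 42.6 m.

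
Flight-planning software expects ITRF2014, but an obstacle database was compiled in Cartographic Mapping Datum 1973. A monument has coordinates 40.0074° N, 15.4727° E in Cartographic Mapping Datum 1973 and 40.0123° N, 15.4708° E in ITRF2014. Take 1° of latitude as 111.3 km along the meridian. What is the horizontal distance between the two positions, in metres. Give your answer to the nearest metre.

Δφ = 40.0123° − 40.0074° = +0.0049°; Δλ = 15.4708° − 15.4727° = -0.0019°.
ΔN = Δφ × 111300 = 545.4 m; ΔE = Δλ × 111300 × cos(40.0074°) = -0.0019 × 111300 × 0.765961 = -162.0 m.
Distance = √(ΔE² + ΔN²) = √((-162.0)² + 545.4²) = 568.9 m.

569 m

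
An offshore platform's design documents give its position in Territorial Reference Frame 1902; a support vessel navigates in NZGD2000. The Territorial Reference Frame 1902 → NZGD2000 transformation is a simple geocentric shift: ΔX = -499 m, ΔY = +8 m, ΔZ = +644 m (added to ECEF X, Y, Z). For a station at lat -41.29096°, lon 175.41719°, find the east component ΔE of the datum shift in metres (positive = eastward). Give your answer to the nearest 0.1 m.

ΔE = 31.9 m

The local east axis at (φ, λ) is (−sin λ, cos λ, 0), so ΔE = −sin(175.41719°)·(-499) + cos(175.41719°)·8 = 31.90 m.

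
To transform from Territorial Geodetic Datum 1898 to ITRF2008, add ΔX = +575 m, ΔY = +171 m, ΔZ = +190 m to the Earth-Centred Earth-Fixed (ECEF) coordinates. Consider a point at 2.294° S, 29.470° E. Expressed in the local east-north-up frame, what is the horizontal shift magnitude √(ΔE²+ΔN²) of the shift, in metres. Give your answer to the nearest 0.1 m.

251.9 m

At φ = -2.294°, λ = 29.470°: sin φ = -0.040027, cos φ = 0.999199, sin λ = 0.491968, cos λ = 0.870613.
ΔE = −sin λ·ΔX + cos λ·ΔY = −(0.491968)·(575) + (0.870613)·(171) = -134.01 m.
ΔN = −sin φ cos λ·ΔX − sin φ sin λ·ΔY + cos φ·ΔZ = −(-0.040027)(0.870613)(575) − (-0.040027)(0.491968)(171) + (0.999199)(190) = 213.25 m.
Horizontal magnitude = √(ΔE² + ΔN²) = √((-134.01)² + 213.25²) = 251.86 m.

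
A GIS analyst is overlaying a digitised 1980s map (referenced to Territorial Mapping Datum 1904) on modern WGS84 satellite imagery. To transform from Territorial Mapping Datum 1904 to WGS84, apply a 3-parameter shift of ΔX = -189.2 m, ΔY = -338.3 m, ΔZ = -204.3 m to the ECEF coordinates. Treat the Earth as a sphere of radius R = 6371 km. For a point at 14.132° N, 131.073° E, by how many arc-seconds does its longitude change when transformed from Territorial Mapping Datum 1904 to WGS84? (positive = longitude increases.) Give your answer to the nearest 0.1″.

Δλ = 12.2″

sin φ = 0.244157, cos φ = 0.969736, sin λ = 0.753873, cos λ = -0.657020.
East component: ΔE = −sin λ·ΔX + cos λ·ΔY = −(0.753873)(-189.2) + (-0.657020)(-338.3) = 364.90 m.
1° of latitude spans πR/180 = 111195 m; at latitude φ, 1° of longitude spans that × cos φ = 107829.7 m, so Δλ = 364.90 / 107829.7 × 3600 = 12.183″.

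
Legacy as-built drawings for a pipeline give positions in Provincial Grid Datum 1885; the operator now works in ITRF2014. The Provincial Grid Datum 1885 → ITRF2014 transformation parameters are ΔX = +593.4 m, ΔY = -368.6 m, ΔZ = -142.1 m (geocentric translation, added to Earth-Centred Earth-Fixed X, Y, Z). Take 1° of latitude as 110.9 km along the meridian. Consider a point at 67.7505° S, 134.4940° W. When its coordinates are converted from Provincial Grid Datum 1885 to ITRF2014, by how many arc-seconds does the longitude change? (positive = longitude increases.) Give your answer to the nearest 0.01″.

sin φ = -0.925544, cos φ = 0.378641, sin λ = -0.713324, cos λ = -0.700835.
East component: ΔE = −sin λ·ΔX + cos λ·ΔY = −(-0.713324)(593.4) + (-0.700835)(-368.6) = 681.61 m.
1° of latitude spans 110900 m; at latitude φ, 1° of longitude spans that × cos φ = 41991.2 m, so Δλ = 681.61 / 41991.2 × 3600 = 58.436″.

Δλ = 58.44″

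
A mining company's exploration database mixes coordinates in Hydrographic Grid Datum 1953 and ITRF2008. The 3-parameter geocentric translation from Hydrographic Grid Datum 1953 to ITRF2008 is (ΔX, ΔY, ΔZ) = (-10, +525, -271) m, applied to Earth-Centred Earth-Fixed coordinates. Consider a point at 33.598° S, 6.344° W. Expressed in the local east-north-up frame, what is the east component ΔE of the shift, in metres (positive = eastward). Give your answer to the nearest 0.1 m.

ΔE = 520.7 m

At φ = -33.598°, λ = -6.344°: sin φ = -0.553362, cos φ = 0.832941, sin λ = -0.110498, cos λ = 0.993876.
ΔE = −sin λ·ΔX + cos λ·ΔY = −(-0.110498)·(-10) + (0.993876)·(525) = 520.68 m.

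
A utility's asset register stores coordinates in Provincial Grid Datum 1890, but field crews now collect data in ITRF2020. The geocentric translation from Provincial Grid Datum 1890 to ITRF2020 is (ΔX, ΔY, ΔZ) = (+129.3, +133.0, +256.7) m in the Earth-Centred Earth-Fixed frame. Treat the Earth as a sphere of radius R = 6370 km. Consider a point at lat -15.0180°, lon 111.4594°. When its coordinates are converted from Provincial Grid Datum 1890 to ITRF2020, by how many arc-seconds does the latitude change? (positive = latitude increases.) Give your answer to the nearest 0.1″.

sin φ = -0.259122, cos φ = 0.965844, sin λ = 0.930677, cos λ = -0.365842.
North component: ΔN = −sin φ cos λ·ΔX − sin φ sin λ·ΔY + cos φ·ΔZ = −(-0.259122)(-0.365842)(129.3) − (-0.259122)(0.930677)(133.0) + (0.965844)(256.7) = 267.75 m.
1° of latitude spans πR/180 = 111177 m, so Δφ = 267.75 / 111177 × 3600 = 8.670″.

Δφ = 8.7″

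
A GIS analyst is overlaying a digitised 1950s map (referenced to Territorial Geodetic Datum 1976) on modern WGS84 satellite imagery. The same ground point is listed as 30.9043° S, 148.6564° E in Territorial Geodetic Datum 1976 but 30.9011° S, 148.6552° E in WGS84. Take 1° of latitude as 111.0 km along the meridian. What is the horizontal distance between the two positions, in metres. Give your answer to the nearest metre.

Δφ = -30.9011° − -30.9043° = +0.0032°; Δλ = 148.6552° − 148.6564° = -0.0012°.
ΔN = Δφ × 111000 = 355.2 m; ΔE = Δλ × 111000 × cos(-30.9043°) = -0.0012 × 111000 × 0.858026 = -114.3 m.
Distance = √(ΔE² + ΔN²) = √((-114.3)² + 355.2²) = 373.1 m.

373 m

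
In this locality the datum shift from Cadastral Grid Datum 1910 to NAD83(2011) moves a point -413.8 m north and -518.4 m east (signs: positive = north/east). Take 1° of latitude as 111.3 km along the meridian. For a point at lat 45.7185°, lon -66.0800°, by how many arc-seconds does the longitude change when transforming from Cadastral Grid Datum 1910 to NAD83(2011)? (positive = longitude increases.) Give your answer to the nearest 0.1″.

At latitude 45.7185°, cos φ = 0.698184.
1° of longitude at this latitude = 111.3 × cos φ = 77.71 km, so Δλ = -518.4 / 77707.9 = -0.0066711° = -24.016″.

Δλ = -24.0″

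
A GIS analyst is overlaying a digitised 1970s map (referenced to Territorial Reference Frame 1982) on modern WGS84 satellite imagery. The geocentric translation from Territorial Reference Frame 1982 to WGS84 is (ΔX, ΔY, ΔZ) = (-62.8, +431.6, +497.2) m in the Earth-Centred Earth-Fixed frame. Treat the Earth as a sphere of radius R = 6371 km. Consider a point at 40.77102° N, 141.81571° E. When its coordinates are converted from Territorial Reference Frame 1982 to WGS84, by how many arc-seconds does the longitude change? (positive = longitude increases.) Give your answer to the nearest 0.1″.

sin φ = 0.653038, cos φ = 0.757325, sin λ = 0.618193, cos λ = -0.786026.
East component: ΔE = −sin λ·ΔX + cos λ·ΔY = −(0.618193)(-62.8) + (-0.786026)(431.6) = -300.43 m.
1° of latitude spans πR/180 = 111195 m; at latitude φ, 1° of longitude spans that × cos φ = 84210.7 m, so Δλ = -300.43 / 84210.7 × 3600 = -12.843″.

Δλ = -12.8″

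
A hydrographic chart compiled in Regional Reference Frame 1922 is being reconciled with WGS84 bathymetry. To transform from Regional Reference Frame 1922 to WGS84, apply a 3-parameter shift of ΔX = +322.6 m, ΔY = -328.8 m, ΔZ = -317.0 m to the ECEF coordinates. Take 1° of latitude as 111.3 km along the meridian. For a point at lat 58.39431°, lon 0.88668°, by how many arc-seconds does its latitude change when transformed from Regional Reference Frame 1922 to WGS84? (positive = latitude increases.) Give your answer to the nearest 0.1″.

sin φ = 0.851675, cos φ = 0.524070, sin λ = 0.015475, cos λ = 0.999880.
North component: ΔN = −sin φ cos λ·ΔX − sin φ sin λ·ΔY + cos φ·ΔZ = −(0.851675)(0.999880)(322.6) − (0.851675)(0.015475)(-328.8) + (0.524070)(-317.0) = -436.51 m.
1° of latitude spans 111300 m, so Δφ = -436.51 / 111300 × 3600 = -14.119″.

Δφ = -14.1″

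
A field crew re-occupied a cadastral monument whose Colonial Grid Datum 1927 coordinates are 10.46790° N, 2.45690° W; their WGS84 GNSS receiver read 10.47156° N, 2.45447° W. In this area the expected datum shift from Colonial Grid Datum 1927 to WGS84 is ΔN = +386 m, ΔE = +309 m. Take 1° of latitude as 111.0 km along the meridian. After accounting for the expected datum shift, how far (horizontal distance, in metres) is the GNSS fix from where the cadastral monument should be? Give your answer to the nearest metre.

48 m

Observed coordinate differences: Δφ = +0.00366°, Δλ = +0.00243°.
Converting to metres (1° lat = 111000 m, cos φ = 0.983357): observed ΔN = 406.3 m, observed ΔE = 265.2 m.
Subtracting the expected shift leaves a residual of 406.3 − (386) = 20.3 m north and 265.2 − (309) = -43.8 m east.
Residual distance = √(20.3² + (-43.8)²) = 48.2 m.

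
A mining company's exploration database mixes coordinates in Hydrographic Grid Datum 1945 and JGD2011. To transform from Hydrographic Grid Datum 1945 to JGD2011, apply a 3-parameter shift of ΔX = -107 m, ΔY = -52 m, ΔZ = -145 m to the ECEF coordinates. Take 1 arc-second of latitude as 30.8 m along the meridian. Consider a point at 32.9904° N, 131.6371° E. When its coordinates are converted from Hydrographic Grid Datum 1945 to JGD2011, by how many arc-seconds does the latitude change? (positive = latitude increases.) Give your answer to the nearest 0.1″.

Δφ = -4.5″

sin φ = 0.544499, cos φ = 0.838762, sin λ = 0.747368, cos λ = -0.664410.
North component: ΔN = −sin φ cos λ·ΔX − sin φ sin λ·ΔY + cos φ·ΔZ = −(0.544499)(-0.664410)(-107) − (0.544499)(0.747368)(-52) + (0.838762)(-145) = -139.17 m.
1° of latitude spans 3600 × 30.80 = 110880 m, so Δφ = -139.17 / 110880 × 3600 = -4.518″.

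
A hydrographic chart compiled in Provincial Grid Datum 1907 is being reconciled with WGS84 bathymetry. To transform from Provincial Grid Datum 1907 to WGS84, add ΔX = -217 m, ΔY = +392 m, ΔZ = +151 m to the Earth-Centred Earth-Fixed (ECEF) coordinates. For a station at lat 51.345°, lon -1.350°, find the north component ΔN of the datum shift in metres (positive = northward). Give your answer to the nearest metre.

ΔN = 271 m

The local north axis is (−sin φ cos λ, −sin φ sin λ, cos φ), giving ΔN = 169.413 + 7.212 + 94.319 = 270.94 m.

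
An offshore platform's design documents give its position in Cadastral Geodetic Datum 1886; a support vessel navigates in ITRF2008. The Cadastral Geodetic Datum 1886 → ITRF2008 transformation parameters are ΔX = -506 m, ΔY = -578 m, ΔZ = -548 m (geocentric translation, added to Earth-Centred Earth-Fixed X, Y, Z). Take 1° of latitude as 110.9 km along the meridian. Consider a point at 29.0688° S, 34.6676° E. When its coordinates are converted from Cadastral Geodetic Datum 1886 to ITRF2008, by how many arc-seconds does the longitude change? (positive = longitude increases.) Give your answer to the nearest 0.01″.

sin φ = -0.485860, cos φ = 0.874037, sin λ = 0.568815, cos λ = 0.822466.
East component: ΔE = −sin λ·ΔX + cos λ·ΔY = −(0.568815)(-506) + (0.822466)(-578) = -187.57 m.
1° of latitude spans 110900 m; at latitude φ, 1° of longitude spans that × cos φ = 96930.7 m, so Δλ = -187.57 / 96930.7 × 3600 = -6.966″.

Δλ = -6.97″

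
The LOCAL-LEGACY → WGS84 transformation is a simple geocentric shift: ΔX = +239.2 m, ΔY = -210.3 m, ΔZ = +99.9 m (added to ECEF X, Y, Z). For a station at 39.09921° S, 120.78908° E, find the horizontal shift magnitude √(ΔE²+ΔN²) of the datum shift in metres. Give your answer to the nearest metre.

The local east axis at (φ, λ) is (−sin λ, cos λ, 0), so ΔE = −sin(120.78908°)·239.2 + cos(120.78908°)·(-210.3) = -97.84 m.
The local north axis is (−sin φ cos λ, −sin φ sin λ, cos φ), giving ΔN = -77.220 − 113.936 + 77.528 = -113.63 m.
Horizontal magnitude = √(ΔE² + ΔN²) = √((-97.84)² + (-113.63)²) = 149.95 m.

150 m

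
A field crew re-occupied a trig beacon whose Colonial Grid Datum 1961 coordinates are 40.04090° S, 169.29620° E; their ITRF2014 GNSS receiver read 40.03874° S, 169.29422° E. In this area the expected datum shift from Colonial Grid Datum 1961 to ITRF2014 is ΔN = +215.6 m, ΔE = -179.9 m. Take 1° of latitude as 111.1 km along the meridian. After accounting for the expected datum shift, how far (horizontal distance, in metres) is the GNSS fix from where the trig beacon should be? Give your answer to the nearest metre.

27 m

Observed coordinate differences: Δφ = +0.00216°, Δλ = -0.00198°.
Converting to metres (1° lat = 111100 m, cos φ = 0.765585): observed ΔN = 240.0 m, observed ΔE = -168.4 m.
Subtracting the expected shift leaves a residual of 240.0 − (215.6) = 24.4 m north and -168.4 − (-179.9) = 11.5 m east.
Residual distance = √(24.4² + 11.5²) = 26.9 m.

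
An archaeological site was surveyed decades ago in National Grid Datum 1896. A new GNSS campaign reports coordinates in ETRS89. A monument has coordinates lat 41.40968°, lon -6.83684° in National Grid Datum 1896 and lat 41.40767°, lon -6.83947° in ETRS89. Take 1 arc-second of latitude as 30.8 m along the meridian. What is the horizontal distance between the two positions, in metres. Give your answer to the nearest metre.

Δφ = 41.40767° − 41.40968° = -0.00201°; Δλ = -6.83947° − -6.83684° = -0.00263°.
1° of latitude = 3600 × 30.80 = 110880 m.
ΔN = Δφ × 110880 = -222.9 m; ΔE = Δλ × 110880 × cos(41.40968°) = -0.00263 × 110880 × 0.749999 = -218.7 m.
Distance = √(ΔE² + ΔN²) = √((-218.7)² + (-222.9)²) = 312.3 m.

312 m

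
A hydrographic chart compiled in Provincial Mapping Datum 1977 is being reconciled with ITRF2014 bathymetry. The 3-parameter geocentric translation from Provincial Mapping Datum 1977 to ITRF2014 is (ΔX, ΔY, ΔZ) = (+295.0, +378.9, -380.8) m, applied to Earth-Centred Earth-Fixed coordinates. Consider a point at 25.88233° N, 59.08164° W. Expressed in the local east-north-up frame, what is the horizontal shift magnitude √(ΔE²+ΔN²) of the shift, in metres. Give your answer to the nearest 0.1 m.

521.3 m

At φ = 25.88233°, λ = -59.08164°: sin φ = 0.436524, cos φ = 0.899692, sin λ = -0.857900, cos λ = 0.513816.
ΔE = −sin λ·ΔX + cos λ·ΔY = −(-0.857900)·(295.0) + (0.513816)·(378.9) = 447.77 m.
ΔN = −sin φ cos λ·ΔX − sin φ sin λ·ΔY + cos φ·ΔZ = −(0.436524)(0.513816)(295.0) − (0.436524)(-0.857900)(378.9) + (0.899692)(-380.8) = -266.87 m.
Horizontal magnitude = √(ΔE² + ΔN²) = √(447.77² + (-266.87)²) = 521.26 m.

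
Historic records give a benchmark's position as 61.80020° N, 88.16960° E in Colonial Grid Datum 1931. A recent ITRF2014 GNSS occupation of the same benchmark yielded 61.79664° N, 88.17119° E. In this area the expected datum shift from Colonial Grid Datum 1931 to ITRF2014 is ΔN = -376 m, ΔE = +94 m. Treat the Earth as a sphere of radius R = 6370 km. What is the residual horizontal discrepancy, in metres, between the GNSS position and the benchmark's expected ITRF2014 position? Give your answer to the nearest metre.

Observed coordinate differences: Δφ = -0.00356°, Δλ = +0.00159°.
Converting to metres (1° lat = 111177 m, cos φ = 0.472548): observed ΔN = -395.8 m, observed ΔE = 83.5 m.
Subtracting the expected shift leaves a residual of -395.8 − (-376) = -19.8 m north and 83.5 − (94) = -10.5 m east.
Residual distance = √((-19.8)² + (-10.5)²) = 22.4 m.

22 m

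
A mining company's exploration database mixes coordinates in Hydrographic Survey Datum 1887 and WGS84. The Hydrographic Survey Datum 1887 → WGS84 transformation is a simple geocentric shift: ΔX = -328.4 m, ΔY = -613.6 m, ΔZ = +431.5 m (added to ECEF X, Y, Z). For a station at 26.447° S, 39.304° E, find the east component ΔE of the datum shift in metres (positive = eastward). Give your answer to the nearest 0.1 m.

ΔE = -266.8 m

At φ = -26.447°, λ = 39.304°: sin φ = -0.445370, cos φ = 0.895347, sin λ = 0.633435, cos λ = 0.773796.
ΔE = −sin λ·ΔX + cos λ·ΔY = −(0.633435)·(-328.4) + (0.773796)·(-613.6) = -266.78 m.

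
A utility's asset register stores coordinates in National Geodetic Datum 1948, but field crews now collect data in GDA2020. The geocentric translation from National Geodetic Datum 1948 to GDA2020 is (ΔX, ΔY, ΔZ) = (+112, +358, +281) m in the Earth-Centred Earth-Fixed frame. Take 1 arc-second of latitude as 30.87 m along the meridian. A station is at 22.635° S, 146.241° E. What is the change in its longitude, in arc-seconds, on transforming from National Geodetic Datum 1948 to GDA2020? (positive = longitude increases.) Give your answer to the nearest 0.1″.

Δλ = -12.6″

sin φ = -0.384859, cos φ = 0.922975, sin λ = 0.555701, cos λ = -0.831382.
East component: ΔE = −sin λ·ΔX + cos λ·ΔY = −(0.555701)(112) + (-0.831382)(358) = -359.87 m.
1° of latitude spans 3600 × 30.87 = 111132 m; at latitude φ, 1° of longitude spans that × cos φ = 102572.1 m, so Δλ = -359.87 / 102572.1 × 3600 = -12.631″.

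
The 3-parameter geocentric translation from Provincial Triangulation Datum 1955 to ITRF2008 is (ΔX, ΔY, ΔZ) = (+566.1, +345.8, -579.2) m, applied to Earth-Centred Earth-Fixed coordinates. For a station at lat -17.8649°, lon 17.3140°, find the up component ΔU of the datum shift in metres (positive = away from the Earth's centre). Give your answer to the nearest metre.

ΔU = 790 m

At φ = -17.8649°, λ = 17.3140°: sin φ = -0.306774, cos φ = 0.951783, sin λ = 0.297608, cos λ = 0.954688.
ΔU = cos φ cos λ·ΔX + cos φ sin λ·ΔY + sin φ·ΔZ = (0.951783)(0.954688)(566.1) + (0.951783)(0.297608)(345.8) + (-0.306774)(-579.2) = 790.02 m.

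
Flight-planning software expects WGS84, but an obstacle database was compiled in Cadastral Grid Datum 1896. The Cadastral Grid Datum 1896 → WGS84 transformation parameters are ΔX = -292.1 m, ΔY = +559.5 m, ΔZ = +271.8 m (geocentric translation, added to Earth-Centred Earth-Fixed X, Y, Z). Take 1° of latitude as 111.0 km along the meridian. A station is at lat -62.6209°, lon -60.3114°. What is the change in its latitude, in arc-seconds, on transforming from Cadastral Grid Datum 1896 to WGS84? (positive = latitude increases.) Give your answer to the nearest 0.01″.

Δφ = -14.11″

sin φ = -0.887983, cos φ = 0.459876, sin λ = -0.868730, cos λ = 0.495286.
North component: ΔN = −sin φ cos λ·ΔX − sin φ sin λ·ΔY + cos φ·ΔZ = −(-0.887983)(0.495286)(-292.1) − (-0.887983)(-0.868730)(559.5) + (0.459876)(271.8) = -435.08 m.
1° of latitude spans 111000 m, so Δφ = -435.08 / 111000 × 3600 = -14.111″.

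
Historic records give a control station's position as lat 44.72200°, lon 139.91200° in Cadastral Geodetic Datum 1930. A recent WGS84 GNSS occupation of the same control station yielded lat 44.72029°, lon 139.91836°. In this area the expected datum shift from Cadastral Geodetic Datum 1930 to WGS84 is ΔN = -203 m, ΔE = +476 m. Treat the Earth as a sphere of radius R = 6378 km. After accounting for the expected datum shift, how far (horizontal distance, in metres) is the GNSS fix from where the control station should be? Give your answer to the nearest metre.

30 m

Observed coordinate differences: Δφ = -0.00171°, Δλ = +0.00636°.
Converting to metres (1° lat = 111317 m, cos φ = 0.710529): observed ΔN = -190.4 m, observed ΔE = 503.0 m.
Subtracting the expected shift leaves a residual of -190.4 − (-203) = 12.6 m north and 503.0 − (476) = 27.0 m east.
Residual distance = √(12.6² + 27.0²) = 29.9 m.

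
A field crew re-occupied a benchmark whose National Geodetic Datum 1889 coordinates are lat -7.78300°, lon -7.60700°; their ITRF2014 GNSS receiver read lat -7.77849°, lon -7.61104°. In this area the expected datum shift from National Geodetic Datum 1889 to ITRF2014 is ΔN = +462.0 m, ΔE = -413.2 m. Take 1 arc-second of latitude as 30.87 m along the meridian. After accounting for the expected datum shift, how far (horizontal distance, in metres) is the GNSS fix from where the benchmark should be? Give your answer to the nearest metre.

50 m

Observed coordinate differences: Δφ = +0.00451°, Δλ = -0.00404°.
Converting to metres (1° lat = 111132 m, cos φ = 0.990788): observed ΔN = 501.2 m, observed ΔE = -444.8 m.
Subtracting the expected shift leaves a residual of 501.2 − (462.0) = 39.2 m north and -444.8 − (-413.2) = -31.6 m east.
Residual distance = √(39.2² + (-31.6)²) = 50.4 m.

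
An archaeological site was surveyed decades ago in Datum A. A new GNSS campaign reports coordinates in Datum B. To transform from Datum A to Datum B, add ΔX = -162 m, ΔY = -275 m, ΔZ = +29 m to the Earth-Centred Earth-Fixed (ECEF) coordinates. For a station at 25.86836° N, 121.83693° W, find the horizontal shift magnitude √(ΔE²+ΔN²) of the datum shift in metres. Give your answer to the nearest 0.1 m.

113.4 m

At φ = 25.86836°, λ = -121.83693°: sin φ = 0.436305, cos φ = 0.899799, sin λ = -0.849553, cos λ = -0.527503.
ΔE = −sin λ·ΔX + cos λ·ΔY = −(-0.849553)·(-162) + (-0.527503)·(-275) = 7.44 m.
ΔN = −sin φ cos λ·ΔX − sin φ sin λ·ΔY + cos φ·ΔZ = −(0.436305)(-0.527503)(-162) − (0.436305)(-0.849553)(-275) + (0.899799)(29) = -113.12 m.
Horizontal magnitude = √(ΔE² + ΔN²) = √(7.44² + (-113.12)²) = 113.37 m.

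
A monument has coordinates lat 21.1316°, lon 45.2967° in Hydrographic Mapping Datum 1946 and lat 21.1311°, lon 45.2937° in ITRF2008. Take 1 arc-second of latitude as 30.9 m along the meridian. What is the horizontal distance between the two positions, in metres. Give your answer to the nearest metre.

Δφ = 21.1311° − 21.1316° = -0.0005°; Δλ = 45.2937° − 45.2967° = -0.0030°.
1° of latitude = 3600 × 30.90 = 111240 m.
ΔN = Δφ × 111240 = -55.6 m; ΔE = Δλ × 111240 × cos(21.1316°) = -0.0030 × 111240 × 0.932755 = -311.3 m.
Distance = √(ΔE² + ΔN²) = √((-311.3)² + (-55.6)²) = 316.2 m.

316 m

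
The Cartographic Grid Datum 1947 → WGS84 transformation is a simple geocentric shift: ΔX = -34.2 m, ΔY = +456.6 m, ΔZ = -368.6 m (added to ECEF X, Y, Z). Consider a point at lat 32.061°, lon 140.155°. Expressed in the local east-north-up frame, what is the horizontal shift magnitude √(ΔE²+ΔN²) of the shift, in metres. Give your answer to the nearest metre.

At φ = 32.061°, λ = 140.155°: sin φ = 0.530822, cos φ = 0.847483, sin λ = 0.640713, cos λ = -0.767781.
ΔE = −sin λ·ΔX + cos λ·ΔY = −(0.640713)·(-34.2) + (-0.767781)·(456.6) = -328.66 m.
ΔN = −sin φ cos λ·ΔX − sin φ sin λ·ΔY + cos φ·ΔZ = −(0.530822)(-0.767781)(-34.2) − (0.530822)(0.640713)(456.6) + (0.847483)(-368.6) = -481.61 m.
Horizontal magnitude = √(ΔE² + ΔN²) = √((-328.66)² + (-481.61)²) = 583.07 m.

583 m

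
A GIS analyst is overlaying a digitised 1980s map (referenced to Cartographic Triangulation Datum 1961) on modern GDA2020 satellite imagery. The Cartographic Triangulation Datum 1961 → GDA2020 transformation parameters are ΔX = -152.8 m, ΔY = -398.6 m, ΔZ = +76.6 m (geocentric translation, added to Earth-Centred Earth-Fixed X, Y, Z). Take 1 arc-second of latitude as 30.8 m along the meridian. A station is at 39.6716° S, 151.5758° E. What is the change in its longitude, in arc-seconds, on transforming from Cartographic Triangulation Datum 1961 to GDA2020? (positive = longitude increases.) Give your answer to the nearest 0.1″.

Δλ = 17.9″

sin φ = -0.638386, cos φ = 0.769716, sin λ = 0.475996, cos λ = -0.879448.
East component: ΔE = −sin λ·ΔX + cos λ·ΔY = −(0.475996)(-152.8) + (-0.879448)(-398.6) = 423.28 m.
1° of latitude spans 3600 × 30.80 = 110880 m; at latitude φ, 1° of longitude spans that × cos φ = 85346.1 m, so Δλ = 423.28 / 85346.1 × 3600 = 17.854″.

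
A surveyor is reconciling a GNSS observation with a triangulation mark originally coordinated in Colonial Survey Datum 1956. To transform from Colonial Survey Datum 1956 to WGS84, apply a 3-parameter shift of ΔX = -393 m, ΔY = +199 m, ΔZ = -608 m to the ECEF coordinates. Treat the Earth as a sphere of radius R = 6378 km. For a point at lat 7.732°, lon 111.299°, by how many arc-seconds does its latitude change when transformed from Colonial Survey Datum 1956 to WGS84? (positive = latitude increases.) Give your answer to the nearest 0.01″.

Δφ = -20.91″

sin φ = 0.134540, cos φ = 0.990908, sin λ = 0.931698, cos λ = -0.363235.
North component: ΔN = −sin φ cos λ·ΔX − sin φ sin λ·ΔY + cos φ·ΔZ = −(0.134540)(-0.363235)(-393) − (0.134540)(0.931698)(199) + (0.990908)(-608) = -646.62 m.
1° of latitude spans πR/180 = 111317 m, so Δφ = -646.62 / 111317 × 3600 = -20.912″.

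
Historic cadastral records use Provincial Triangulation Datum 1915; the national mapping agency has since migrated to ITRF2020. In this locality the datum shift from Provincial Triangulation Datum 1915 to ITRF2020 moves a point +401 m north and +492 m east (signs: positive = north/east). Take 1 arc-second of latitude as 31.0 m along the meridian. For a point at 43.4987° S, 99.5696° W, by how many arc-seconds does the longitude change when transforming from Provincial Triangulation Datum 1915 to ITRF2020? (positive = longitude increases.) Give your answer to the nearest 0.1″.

Δλ = 21.9″

At latitude -43.4987°, cos φ = 0.725390.
1″ of longitude at this latitude = 31.00 × cos φ = 22.4871 m, so Δλ = 492.0 / 22.4871 = 21.879″.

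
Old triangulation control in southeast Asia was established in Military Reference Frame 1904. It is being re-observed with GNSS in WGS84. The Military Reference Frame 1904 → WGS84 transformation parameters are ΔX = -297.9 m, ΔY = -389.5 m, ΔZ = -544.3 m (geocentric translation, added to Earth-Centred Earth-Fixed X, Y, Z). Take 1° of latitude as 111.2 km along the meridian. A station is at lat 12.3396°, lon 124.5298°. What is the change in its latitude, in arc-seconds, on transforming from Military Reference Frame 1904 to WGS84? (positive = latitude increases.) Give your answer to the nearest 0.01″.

Δφ = -16.16″

sin φ = 0.213706, cos φ = 0.976898, sin λ = 0.823831, cos λ = -0.566835.
North component: ΔN = −sin φ cos λ·ΔX − sin φ sin λ·ΔY + cos φ·ΔZ = −(0.213706)(-0.566835)(-297.9) − (0.213706)(0.823831)(-389.5) + (0.976898)(-544.3) = -499.24 m.
1° of latitude spans 111200 m, so Δφ = -499.24 / 111200 × 3600 = -16.162″.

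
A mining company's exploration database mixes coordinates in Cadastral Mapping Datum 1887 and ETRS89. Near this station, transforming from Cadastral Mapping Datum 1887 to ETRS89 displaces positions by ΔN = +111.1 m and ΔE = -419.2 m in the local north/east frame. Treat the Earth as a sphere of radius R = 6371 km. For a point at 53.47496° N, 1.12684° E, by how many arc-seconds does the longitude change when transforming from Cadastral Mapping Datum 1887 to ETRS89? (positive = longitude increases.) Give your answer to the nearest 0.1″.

At latitude 53.47496°, cos φ = 0.595174.
One radian of longitude at latitude φ spans R cos φ, so Δλ = ΔE / (R cos φ) = -419.2 / (6371000 × 0.595174) = -1.1055e-04 rad = -22.803″.

Δλ = -22.8″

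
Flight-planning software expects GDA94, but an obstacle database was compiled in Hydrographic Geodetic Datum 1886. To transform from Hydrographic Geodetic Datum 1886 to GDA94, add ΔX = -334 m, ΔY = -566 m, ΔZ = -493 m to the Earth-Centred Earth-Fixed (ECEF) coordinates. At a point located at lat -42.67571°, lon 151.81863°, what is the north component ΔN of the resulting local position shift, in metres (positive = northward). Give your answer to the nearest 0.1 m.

ΔN = -344.1 m

The local north axis is (−sin φ cos λ, −sin φ sin λ, cos φ), giving ΔN = 199.563 − 181.190 − 362.455 = -344.08 m.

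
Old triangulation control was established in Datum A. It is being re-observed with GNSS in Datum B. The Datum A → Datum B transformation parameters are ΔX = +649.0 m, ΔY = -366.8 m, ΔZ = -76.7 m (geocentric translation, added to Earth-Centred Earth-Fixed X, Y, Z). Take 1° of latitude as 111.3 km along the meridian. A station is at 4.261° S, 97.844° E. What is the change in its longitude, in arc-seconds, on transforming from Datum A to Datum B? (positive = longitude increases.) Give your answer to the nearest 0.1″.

sin φ = -0.074300, cos φ = 0.997236, sin λ = 0.990643, cos λ = -0.136476.
East component: ΔE = −sin λ·ΔX + cos λ·ΔY = −(0.990643)(649.0) + (-0.136476)(-366.8) = -592.87 m.
1° of latitude spans 111300 m; at latitude φ, 1° of longitude spans that × cos φ = 110992.4 m, so Δλ = -592.87 / 110992.4 × 3600 = -19.229″.

Δλ = -19.2″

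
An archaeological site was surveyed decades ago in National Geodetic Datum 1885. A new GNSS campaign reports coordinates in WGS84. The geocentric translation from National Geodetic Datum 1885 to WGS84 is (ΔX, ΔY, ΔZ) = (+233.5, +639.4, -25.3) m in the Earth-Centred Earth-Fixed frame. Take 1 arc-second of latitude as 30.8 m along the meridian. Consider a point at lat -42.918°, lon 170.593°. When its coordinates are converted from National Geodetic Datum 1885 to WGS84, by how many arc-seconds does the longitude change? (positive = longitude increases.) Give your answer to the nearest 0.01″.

Δλ = -29.66″

sin φ = -0.680951, cos φ = 0.732329, sin λ = 0.163446, cos λ = -0.986552.
East component: ΔE = −sin λ·ΔX + cos λ·ΔY = −(0.163446)(233.5) + (-0.986552)(639.4) = -668.97 m.
1° of latitude spans 3600 × 30.80 = 110880 m; at latitude φ, 1° of longitude spans that × cos φ = 81200.6 m, so Δλ = -668.97 / 81200.6 × 3600 = -29.658″.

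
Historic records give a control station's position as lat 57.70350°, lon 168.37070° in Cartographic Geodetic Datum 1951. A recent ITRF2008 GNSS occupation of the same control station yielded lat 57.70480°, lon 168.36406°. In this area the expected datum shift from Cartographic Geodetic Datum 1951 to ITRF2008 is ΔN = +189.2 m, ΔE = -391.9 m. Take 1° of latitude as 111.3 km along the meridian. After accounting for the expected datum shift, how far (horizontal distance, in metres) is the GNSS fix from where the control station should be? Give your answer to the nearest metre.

Observed coordinate differences: Δφ = +0.00130°, Δλ = -0.00664°.
Converting to metres (1° lat = 111300 m, cos φ = 0.534301): observed ΔN = 144.7 m, observed ΔE = -394.9 m.
Subtracting the expected shift leaves a residual of 144.7 − (189.2) = -44.5 m north and -394.9 − (-391.9) = -3.0 m east.
Residual distance = √((-44.5)² + (-3.0)²) = 44.6 m.

45 m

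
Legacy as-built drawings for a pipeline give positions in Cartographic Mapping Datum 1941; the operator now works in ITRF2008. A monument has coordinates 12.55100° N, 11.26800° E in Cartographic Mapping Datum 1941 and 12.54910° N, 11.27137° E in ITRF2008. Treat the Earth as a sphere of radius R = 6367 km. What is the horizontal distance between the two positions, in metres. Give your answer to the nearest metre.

Δφ = 12.54910° − 12.55100° = -0.00190°; Δλ = 11.27137° − 11.26800° = +0.00337°.
1° along a meridian = πR/180 = 111125 m.
ΔN = Δφ × 111125 = -211.1 m; ΔE = Δλ × 111125 × cos(12.55100°) = +0.00337 × 111125 × 0.976103 = 365.5 m.
Distance = √(ΔE² + ΔN²) = √(365.5² + (-211.1)²) = 422.1 m.

422 m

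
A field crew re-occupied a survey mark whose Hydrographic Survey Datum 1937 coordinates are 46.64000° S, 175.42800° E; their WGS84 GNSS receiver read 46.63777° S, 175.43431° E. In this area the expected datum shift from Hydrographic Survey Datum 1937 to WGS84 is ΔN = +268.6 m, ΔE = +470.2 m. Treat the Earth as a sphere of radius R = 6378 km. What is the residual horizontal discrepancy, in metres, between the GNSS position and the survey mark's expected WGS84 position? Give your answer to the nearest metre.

Observed coordinate differences: Δφ = +0.00223°, Δλ = +0.00631°.
Converting to metres (1° lat = 111317 m, cos φ = 0.686580): observed ΔN = 248.2 m, observed ΔE = 482.3 m.
Subtracting the expected shift leaves a residual of 248.2 − (268.6) = -20.4 m north and 482.3 − (470.2) = 12.1 m east.
Residual distance = √((-20.4)² + 12.1²) = 23.7 m.

24 m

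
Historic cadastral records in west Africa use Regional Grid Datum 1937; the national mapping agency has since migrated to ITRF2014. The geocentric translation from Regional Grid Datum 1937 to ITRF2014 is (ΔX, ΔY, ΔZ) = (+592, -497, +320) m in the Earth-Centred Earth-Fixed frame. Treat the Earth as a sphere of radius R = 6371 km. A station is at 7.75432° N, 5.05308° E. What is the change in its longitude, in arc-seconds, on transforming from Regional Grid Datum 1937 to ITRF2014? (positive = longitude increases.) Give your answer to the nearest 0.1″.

sin φ = 0.134926, cos φ = 0.990856, sin λ = 0.088079, cos λ = 0.996114.
East component: ΔE = −sin λ·ΔX + cos λ·ΔY = −(0.088079)(592) + (0.996114)(-497) = -547.21 m.
1° of latitude spans πR/180 = 111195 m; at latitude φ, 1° of longitude spans that × cos φ = 110178.1 m, so Δλ = -547.21 / 110178.1 × 3600 = -17.880″.

Δλ = -17.9″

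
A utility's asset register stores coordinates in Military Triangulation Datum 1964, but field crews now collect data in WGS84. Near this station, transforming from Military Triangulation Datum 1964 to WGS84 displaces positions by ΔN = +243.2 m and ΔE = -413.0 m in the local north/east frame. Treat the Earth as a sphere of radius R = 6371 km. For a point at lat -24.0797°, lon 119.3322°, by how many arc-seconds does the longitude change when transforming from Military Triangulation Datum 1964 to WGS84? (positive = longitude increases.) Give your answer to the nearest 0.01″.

Δλ = -14.65″

At latitude -24.0797°, cos φ = 0.912979.
One radian of longitude at latitude φ spans R cos φ, so Δλ = ΔE / (R cos φ) = -413.0 / (6371000 × 0.912979) = -7.1004e-05 rad = -14.646″.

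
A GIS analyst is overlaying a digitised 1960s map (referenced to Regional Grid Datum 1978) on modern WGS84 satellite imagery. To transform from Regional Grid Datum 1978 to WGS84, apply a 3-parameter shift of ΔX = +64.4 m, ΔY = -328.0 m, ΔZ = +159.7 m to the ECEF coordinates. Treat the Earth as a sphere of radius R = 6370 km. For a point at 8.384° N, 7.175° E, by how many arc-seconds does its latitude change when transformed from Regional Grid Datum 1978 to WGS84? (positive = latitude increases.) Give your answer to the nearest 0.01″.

sin φ = 0.145807, cos φ = 0.989313, sin λ = 0.124900, cos λ = 0.992169.
North component: ΔN = −sin φ cos λ·ΔX − sin φ sin λ·ΔY + cos φ·ΔZ = −(0.145807)(0.992169)(64.4) − (0.145807)(0.124900)(-328.0) + (0.989313)(159.7) = 154.65 m.
1° of latitude spans πR/180 = 111177 m, so Δφ = 154.65 / 111177 × 3600 = 5.008″.

Δφ = 5.01″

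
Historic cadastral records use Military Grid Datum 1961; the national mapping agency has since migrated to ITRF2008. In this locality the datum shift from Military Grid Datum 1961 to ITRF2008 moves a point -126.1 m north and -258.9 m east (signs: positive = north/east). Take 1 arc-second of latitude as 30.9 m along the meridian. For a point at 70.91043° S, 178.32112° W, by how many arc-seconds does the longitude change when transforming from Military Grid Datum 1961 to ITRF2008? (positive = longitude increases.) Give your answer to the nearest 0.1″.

Δλ = -25.6″

At latitude -70.91043°, cos φ = 0.327046.
1″ of longitude at this latitude = 30.90 × cos φ = 10.1057 m, so Δλ = -258.9 / 10.1057 = -25.619″.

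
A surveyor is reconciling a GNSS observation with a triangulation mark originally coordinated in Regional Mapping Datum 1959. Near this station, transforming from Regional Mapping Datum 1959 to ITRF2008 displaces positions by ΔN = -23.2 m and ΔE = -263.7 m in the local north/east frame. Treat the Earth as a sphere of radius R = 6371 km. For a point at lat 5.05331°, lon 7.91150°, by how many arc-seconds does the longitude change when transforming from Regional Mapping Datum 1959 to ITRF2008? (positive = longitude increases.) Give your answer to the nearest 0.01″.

At latitude 5.05331°, cos φ = 0.996113.
One radian of longitude at latitude φ spans R cos φ, so Δλ = ΔE / (R cos φ) = -263.7 / (6371000 × 0.996113) = -4.1552e-05 rad = -8.571″.

Δλ = -8.57″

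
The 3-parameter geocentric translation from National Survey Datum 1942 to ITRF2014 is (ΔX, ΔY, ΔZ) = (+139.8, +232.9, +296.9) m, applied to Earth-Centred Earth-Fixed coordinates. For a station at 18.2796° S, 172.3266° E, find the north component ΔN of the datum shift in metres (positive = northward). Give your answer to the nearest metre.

The local north axis is (−sin φ cos λ, −sin φ sin λ, cos φ), giving ΔN = -43.456 + 9.754 + 281.918 = 248.22 m.

ΔN = 248 m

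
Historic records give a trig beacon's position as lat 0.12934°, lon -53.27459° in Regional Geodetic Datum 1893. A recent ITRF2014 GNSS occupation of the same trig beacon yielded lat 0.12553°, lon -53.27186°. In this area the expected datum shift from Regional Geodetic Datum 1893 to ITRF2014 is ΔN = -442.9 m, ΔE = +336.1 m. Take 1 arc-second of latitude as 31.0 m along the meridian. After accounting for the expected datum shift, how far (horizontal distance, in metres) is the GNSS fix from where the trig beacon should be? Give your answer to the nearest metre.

36 m

Observed coordinate differences: Δφ = -0.00381°, Δλ = +0.00273°.
Converting to metres (1° lat = 111600 m, cos φ = 0.999997): observed ΔN = -425.2 m, observed ΔE = 304.7 m.
Subtracting the expected shift leaves a residual of -425.2 − (-442.9) = 17.7 m north and 304.7 − (336.1) = -31.4 m east.
Residual distance = √(17.7² + (-31.4)²) = 36.1 m.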